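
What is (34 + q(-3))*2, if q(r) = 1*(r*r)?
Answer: 86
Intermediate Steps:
q(r) = r² (q(r) = 1*r² = r²)
(34 + q(-3))*2 = (34 + (-3)²)*2 = (34 + 9)*2 = 43*2 = 86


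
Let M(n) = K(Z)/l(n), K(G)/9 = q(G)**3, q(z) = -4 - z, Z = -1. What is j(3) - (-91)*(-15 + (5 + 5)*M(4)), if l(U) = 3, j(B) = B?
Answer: -75072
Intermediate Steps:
K(G) = 9*(-4 - G)**3
M(n) = -81 (M(n) = -9*(4 - 1)**3/3 = -9*3**3*(1/3) = -9*27*(1/3) = -243*1/3 = -81)
j(3) - (-91)*(-15 + (5 + 5)*M(4)) = 3 - (-91)*(-15 + (5 + 5)*(-81)) = 3 - (-91)*(-15 + 10*(-81)) = 3 - (-91)*(-15 - 810) = 3 - (-91)*(-825) = 3 - 1*75075 = 3 - 75075 = -75072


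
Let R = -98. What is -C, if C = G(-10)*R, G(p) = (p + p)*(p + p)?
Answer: 39200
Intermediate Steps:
G(p) = 4*p**2 (G(p) = (2*p)*(2*p) = 4*p**2)
C = -39200 (C = (4*(-10)**2)*(-98) = (4*100)*(-98) = 400*(-98) = -39200)
-C = -1*(-39200) = 39200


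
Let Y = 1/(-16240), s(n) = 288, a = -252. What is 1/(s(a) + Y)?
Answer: 16240/4677119 ≈ 0.0034722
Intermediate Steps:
Y = -1/16240 ≈ -6.1576e-5
1/(s(a) + Y) = 1/(288 - 1/16240) = 1/(4677119/16240) = 16240/4677119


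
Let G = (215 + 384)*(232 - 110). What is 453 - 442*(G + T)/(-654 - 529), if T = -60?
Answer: 2523835/91 ≈ 27734.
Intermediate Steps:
G = 73078 (G = 599*122 = 73078)
453 - 442*(G + T)/(-654 - 529) = 453 - 442*(73078 - 60)/(-654 - 529) = 453 - 32273956/(-1183) = 453 - 32273956*(-1)/1183 = 453 - 442*(-73018/1183) = 453 + 2482612/91 = 2523835/91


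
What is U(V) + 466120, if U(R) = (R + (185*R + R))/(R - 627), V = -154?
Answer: 33097138/71 ≈ 4.6616e+5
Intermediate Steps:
U(R) = 187*R/(-627 + R) (U(R) = (R + 186*R)/(-627 + R) = (187*R)/(-627 + R) = 187*R/(-627 + R))
U(V) + 466120 = 187*(-154)/(-627 - 154) + 466120 = 187*(-154)/(-781) + 466120 = 187*(-154)*(-1/781) + 466120 = 2618/71 + 466120 = 33097138/71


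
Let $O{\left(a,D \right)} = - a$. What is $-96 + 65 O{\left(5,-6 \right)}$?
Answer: $-421$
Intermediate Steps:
$-96 + 65 O{\left(5,-6 \right)} = -96 + 65 \left(\left(-1\right) 5\right) = -96 + 65 \left(-5\right) = -96 - 325 = -421$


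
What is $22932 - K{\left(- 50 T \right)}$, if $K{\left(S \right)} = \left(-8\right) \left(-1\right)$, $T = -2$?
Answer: $22924$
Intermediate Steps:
$K{\left(S \right)} = 8$
$22932 - K{\left(- 50 T \right)} = 22932 - 8 = 22924$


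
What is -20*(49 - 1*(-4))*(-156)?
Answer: 165360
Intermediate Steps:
-20*(49 - 1*(-4))*(-156) = -20*(49 + 4)*(-156) = -20*53*(-156) = -1060*(-156) = 165360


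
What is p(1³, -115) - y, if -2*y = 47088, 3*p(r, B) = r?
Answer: 70633/3 ≈ 23544.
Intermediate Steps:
p(r, B) = r/3
y = -23544 (y = -½*47088 = -23544)
p(1³, -115) - y = (⅓)*1³ - 1*(-23544) = (⅓)*1 + 23544 = ⅓ + 23544 = 70633/3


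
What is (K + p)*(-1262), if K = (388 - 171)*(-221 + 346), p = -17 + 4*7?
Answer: -34245632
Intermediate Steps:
p = 11 (p = -17 + 28 = 11)
K = 27125 (K = 217*125 = 27125)
(K + p)*(-1262) = (27125 + 11)*(-1262) = 27136*(-1262) = -34245632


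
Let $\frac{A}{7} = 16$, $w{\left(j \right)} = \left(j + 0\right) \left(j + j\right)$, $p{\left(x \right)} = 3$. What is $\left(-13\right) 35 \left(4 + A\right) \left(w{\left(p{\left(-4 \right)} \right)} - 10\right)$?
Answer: $-422240$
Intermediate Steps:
$w{\left(j \right)} = 2 j^{2}$ ($w{\left(j \right)} = j 2 j = 2 j^{2}$)
$A = 112$ ($A = 7 \cdot 16 = 112$)
$\left(-13\right) 35 \left(4 + A\right) \left(w{\left(p{\left(-4 \right)} \right)} - 10\right) = \left(-13\right) 35 \left(4 + 112\right) \left(2 \cdot 3^{2} - 10\right) = - 455 \cdot 116 \left(2 \cdot 9 - 10\right) = - 455 \cdot 116 \left(18 - 10\right) = - 455 \cdot 116 \cdot 8 = \left(-455\right) 928 = -422240$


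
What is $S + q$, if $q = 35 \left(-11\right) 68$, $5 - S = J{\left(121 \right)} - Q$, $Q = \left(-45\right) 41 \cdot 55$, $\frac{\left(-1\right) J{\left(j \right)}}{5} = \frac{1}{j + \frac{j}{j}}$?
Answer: $- \frac{15573295}{122} \approx -1.2765 \cdot 10^{5}$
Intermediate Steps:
$J{\left(j \right)} = - \frac{5}{1 + j}$ ($J{\left(j \right)} = - \frac{5}{j + \frac{j}{j}} = - \frac{5}{j + 1} = - \frac{5}{1 + j}$)
$Q = -101475$ ($Q = \left(-1845\right) 55 = -101475$)
$S = - \frac{12379335}{122}$ ($S = 5 - \left(- \frac{5}{1 + 121} - -101475\right) = 5 - \left(- \frac{5}{122} + 101475\right) = 5 - \frac{12379945}{122} = - \frac{12379335}{122} \approx -1.0147 \cdot 10^{5}$)
$q = -26180$ ($q = \left(-385\right) 68 = -26180$)
$S + q = - \frac{12379335}{122} - 26180 = - \frac{15573295}{122}$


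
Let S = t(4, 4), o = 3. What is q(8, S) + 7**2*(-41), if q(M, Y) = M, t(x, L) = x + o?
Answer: -2001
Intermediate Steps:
t(x, L) = 3 + x (t(x, L) = x + 3 = 3 + x)
S = 7 (S = 3 + 4 = 7)
q(8, S) + 7**2*(-41) = 8 + 7**2*(-41) = 8 + 49*(-41) = 8 - 2009 = -2001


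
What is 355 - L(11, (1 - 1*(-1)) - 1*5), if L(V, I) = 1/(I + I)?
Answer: 2131/6 ≈ 355.17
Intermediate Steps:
L(V, I) = 1/(2*I)
355 - L(11, (1 - 1*(-1)) - 1*5) = 355 - 1/(2*((1 - 1*(-1)) - 1*5)) = 355 - 1/(2*((1 + 1) - 5)) = 355 - 1/(2*(2 - 5)) = 355 - 1/(2*(-3)) = 355 - (-1)/(2*3) = 355 - 1*(-1/6) = 355 + 1/6 = 2131/6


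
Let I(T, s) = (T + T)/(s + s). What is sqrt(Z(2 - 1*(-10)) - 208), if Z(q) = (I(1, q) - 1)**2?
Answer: I*sqrt(29831)/12 ≈ 14.393*I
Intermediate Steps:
I(T, s) = T/s (I(T, s) = (2*T)/((2*s)) = (2*T)*(1/(2*s)) = T/s)
Z(q) = (-1 + 1/q)**2 (Z(q) = (1/q - 1)**2 = (-1 + 1/q)**2)
sqrt(Z(2 - 1*(-10)) - 208) = sqrt((-1 + (2 - 1*(-10)))**2/(2 - 1*(-10))**2 - 208) = sqrt((-1 + (2 + 10))**2/(2 + 10)**2 - 208) = sqrt((-1 + 12)**2/12**2 - 208) = sqrt((1/144)*11**2 - 208) = sqrt((1/144)*121 - 208) = sqrt(121/144 - 208) = sqrt(-29831/144) = I*sqrt(29831)/12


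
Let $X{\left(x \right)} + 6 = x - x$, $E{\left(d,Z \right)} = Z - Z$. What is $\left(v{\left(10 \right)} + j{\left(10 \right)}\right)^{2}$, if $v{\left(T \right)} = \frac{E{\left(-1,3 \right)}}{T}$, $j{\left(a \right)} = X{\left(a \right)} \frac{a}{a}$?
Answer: $36$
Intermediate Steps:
$E{\left(d,Z \right)} = 0$
$X{\left(x \right)} = -6$ ($X{\left(x \right)} = -6 + \left(x - x\right) = -6 + 0 = -6$)
$j{\left(a \right)} = -6$ ($j{\left(a \right)} = - 6 \frac{a}{a} = \left(-6\right) 1 = -6$)
$v{\left(T \right)} = 0$ ($v{\left(T \right)} = \frac{0}{T} = 0$)
$\left(v{\left(10 \right)} + j{\left(10 \right)}\right)^{2} = \left(0 - 6\right)^{2} = \left(-6\right)^{2} = 36$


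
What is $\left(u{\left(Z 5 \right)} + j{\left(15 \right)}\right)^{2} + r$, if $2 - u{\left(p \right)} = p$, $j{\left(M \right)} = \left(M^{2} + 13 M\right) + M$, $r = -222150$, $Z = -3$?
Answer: $-17846$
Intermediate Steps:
$j{\left(M \right)} = M^{2} + 14 M$
$u{\left(p \right)} = 2 - p$
$\left(u{\left(Z 5 \right)} + j{\left(15 \right)}\right)^{2} + r = \left(\left(2 - \left(-3\right) 5\right) + 15 \left(14 + 15\right)\right)^{2} - 222150 = \left(\left(2 - -15\right) + 15 \cdot 29\right)^{2} - 222150 = \left(\left(2 + 15\right) + 435\right)^{2} - 222150 = \left(17 + 435\right)^{2} - 222150 = 452^{2} - 222150 = 204304 - 222150 = -17846$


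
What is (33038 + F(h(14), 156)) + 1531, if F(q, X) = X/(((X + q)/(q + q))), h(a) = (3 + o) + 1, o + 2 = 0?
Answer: 2731263/79 ≈ 34573.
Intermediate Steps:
o = -2 (o = -2 + 0 = -2)
h(a) = 2 (h(a) = (3 - 2) + 1 = 1 + 1 = 2)
F(q, X) = 2*X*q/(X + q) (F(q, X) = X/(((X + q)/((2*q)))) = X/(((X + q)*(1/(2*q)))) = X/(((X + q)/(2*q))) = X*(2*q/(X + q)) = 2*X*q/(X + q))
(33038 + F(h(14), 156)) + 1531 = (33038 + 2*156*2/(156 + 2)) + 1531 = (33038 + 2*156*2/158) + 1531 = (33038 + 2*156*2*(1/158)) + 1531 = (33038 + 312/79) + 1531 = 2610314/79 + 1531 = 2731263/79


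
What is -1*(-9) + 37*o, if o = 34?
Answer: 1267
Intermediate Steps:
-1*(-9) + 37*o = -1*(-9) + 37*34 = 9 + 1258 = 1267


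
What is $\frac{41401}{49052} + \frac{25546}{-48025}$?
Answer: $\frac{735200633}{2355722300} \approx 0.31209$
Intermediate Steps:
$\frac{41401}{49052} + \frac{25546}{-48025} = 41401 \cdot \frac{1}{49052} + 25546 \left(- \frac{1}{48025}\right) = \frac{41401}{49052} - \frac{25546}{48025} = \frac{735200633}{2355722300}$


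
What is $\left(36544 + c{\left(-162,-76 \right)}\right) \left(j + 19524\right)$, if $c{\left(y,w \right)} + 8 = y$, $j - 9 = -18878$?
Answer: $23824970$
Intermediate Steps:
$j = -18869$ ($j = 9 - 18878 = -18869$)
$c{\left(y,w \right)} = -8 + y$
$\left(36544 + c{\left(-162,-76 \right)}\right) \left(j + 19524\right) = \left(36544 - 170\right) \left(-18869 + 19524\right) = \left(36544 - 170\right) 655 = 36374 \cdot 655 = 23824970$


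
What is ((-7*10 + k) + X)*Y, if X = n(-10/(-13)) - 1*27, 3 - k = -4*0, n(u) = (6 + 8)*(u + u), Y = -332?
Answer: 312744/13 ≈ 24057.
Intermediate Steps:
n(u) = 28*u (n(u) = 14*(2*u) = 28*u)
k = 3 (k = 3 - (-4)*0 = 3 - 1*0 = 3 + 0 = 3)
X = -71/13 (X = 28*(-10/(-13)) - 1*27 = 28*(-10*(-1/13)) - 27 = 28*(10/13) - 27 = 280/13 - 27 = -71/13 ≈ -5.4615)
((-7*10 + k) + X)*Y = ((-7*10 + 3) - 71/13)*(-332) = ((-70 + 3) - 71/13)*(-332) = (-67 - 71/13)*(-332) = -942/13*(-332) = 312744/13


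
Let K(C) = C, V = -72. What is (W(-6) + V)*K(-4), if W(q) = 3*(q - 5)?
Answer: 420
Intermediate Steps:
W(q) = -15 + 3*q (W(q) = 3*(-5 + q) = -15 + 3*q)
(W(-6) + V)*K(-4) = ((-15 + 3*(-6)) - 72)*(-4) = ((-15 - 18) - 72)*(-4) = (-33 - 72)*(-4) = -105*(-4) = 420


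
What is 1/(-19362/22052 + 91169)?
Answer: 11026/1005219713 ≈ 1.0969e-5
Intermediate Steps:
1/(-19362/22052 + 91169) = 1/(-19362*1/22052 + 91169) = 1/(-9681/11026 + 91169) = 1/(1005219713/11026) = 11026/1005219713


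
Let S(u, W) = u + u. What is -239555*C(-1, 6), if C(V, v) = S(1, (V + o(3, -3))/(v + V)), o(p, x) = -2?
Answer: -479110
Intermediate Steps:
S(u, W) = 2*u
C(V, v) = 2 (C(V, v) = 2*1 = 2)
-239555*C(-1, 6) = -239555*2 = -479110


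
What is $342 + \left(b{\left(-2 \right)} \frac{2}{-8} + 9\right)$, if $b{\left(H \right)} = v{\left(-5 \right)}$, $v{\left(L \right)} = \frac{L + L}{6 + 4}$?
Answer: $\frac{1405}{4} \approx 351.25$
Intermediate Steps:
$v{\left(L \right)} = \frac{L}{5}$ ($v{\left(L \right)} = \frac{2 L}{10} = 2 L \frac{1}{10} = \frac{L}{5}$)
$b{\left(H \right)} = -1$ ($b{\left(H \right)} = \frac{1}{5} \left(-5\right) = -1$)
$342 + \left(b{\left(-2 \right)} \frac{2}{-8} + 9\right) = 342 + \left(- \frac{2}{-8} + 9\right) = 342 + \left(- \frac{2 \left(-1\right)}{8} + 9\right) = 342 + \left(\left(-1\right) \left(- \frac{1}{4}\right) + 9\right) = 342 + \left(\frac{1}{4} + 9\right) = 342 + \frac{37}{4} = \frac{1405}{4}$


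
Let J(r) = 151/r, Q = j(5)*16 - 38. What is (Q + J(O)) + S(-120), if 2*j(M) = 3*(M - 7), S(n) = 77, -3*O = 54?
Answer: -313/18 ≈ -17.389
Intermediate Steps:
O = -18 (O = -⅓*54 = -18)
j(M) = -21/2 + 3*M/2 (j(M) = (3*(M - 7))/2 = (3*(-7 + M))/2 = (-21 + 3*M)/2 = -21/2 + 3*M/2)
Q = -86 (Q = (-21/2 + (3/2)*5)*16 - 38 = (-21/2 + 15/2)*16 - 38 = -3*16 - 38 = -48 - 38 = -86)
(Q + J(O)) + S(-120) = (-86 + 151/(-18)) + 77 = (-86 + 151*(-1/18)) + 77 = (-86 - 151/18) + 77 = -1699/18 + 77 = -313/18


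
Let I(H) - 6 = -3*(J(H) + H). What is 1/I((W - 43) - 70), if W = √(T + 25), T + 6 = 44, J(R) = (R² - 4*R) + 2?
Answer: -13171/510514374 - 229*√7/170171458 ≈ -2.9360e-5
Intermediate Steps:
J(R) = 2 + R² - 4*R
T = 38 (T = -6 + 44 = 38)
W = 3*√7 (W = √(38 + 25) = √63 = 3*√7 ≈ 7.9373)
I(H) = -3*H² + 9*H (I(H) = 6 - 3*((2 + H² - 4*H) + H) = 6 - 3*(2 + H² - 3*H) = 6 + (-6 - 3*H² + 9*H) = -3*H² + 9*H)
1/I((W - 43) - 70) = 1/(3*((3*√7 - 43) - 70)*(3 - ((3*√7 - 43) - 70))) = 1/(3*((-43 + 3*√7) - 70)*(3 - ((-43 + 3*√7) - 70))) = 1/(3*(-113 + 3*√7)*(3 - (-113 + 3*√7))) = 1/(3*(-113 + 3*√7)*(3 + (113 - 3*√7))) = 1/(3*(-113 + 3*√7)*(116 - 3*√7))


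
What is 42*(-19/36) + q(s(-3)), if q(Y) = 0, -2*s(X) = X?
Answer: -133/6 ≈ -22.167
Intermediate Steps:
s(X) = -X/2
42*(-19/36) + q(s(-3)) = 42*(-19/36) + 0 = -133/6 + 0 = -133/6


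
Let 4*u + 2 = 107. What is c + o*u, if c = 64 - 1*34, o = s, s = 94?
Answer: 4995/2 ≈ 2497.5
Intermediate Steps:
u = 105/4 (u = -½ + (¼)*107 = -½ + 107/4 = 105/4 ≈ 26.250)
o = 94
c = 30 (c = 64 - 34 = 30)
c + o*u = 30 + 94*(105/4) = 30 + 4935/2 = 4995/2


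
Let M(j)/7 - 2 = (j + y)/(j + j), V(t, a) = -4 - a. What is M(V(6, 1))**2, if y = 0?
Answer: 1225/4 ≈ 306.25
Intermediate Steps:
M(j) = 35/2 (M(j) = 14 + 7*((j + 0)/(j + j)) = 14 + 7*(j/((2*j))) = 14 + 7*(j*(1/(2*j))) = 14 + 7*(1/2) = 14 + 7/2 = 35/2)
M(V(6, 1))**2 = (35/2)**2 = 1225/4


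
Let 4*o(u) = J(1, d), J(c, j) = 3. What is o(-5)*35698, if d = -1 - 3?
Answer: 53547/2 ≈ 26774.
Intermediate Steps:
d = -4
o(u) = 3/4 (o(u) = (1/4)*3 = 3/4)
o(-5)*35698 = (3/4)*35698 = 53547/2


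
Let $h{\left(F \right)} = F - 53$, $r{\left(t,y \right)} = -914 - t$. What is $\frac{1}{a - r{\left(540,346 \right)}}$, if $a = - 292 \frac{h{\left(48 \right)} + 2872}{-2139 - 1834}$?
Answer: $\frac{3973}{6613906} \approx 0.0006007$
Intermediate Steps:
$h{\left(F \right)} = -53 + F$
$a = \frac{837164}{3973}$ ($a = - 292 \frac{\left(-53 + 48\right) + 2872}{-2139 - 1834} = - 292 \frac{-5 + 2872}{-3973} = - 292 \cdot 2867 \left(- \frac{1}{3973}\right) = \left(-292\right) \left(- \frac{2867}{3973}\right) = \frac{837164}{3973} \approx 210.71$)
$\frac{1}{a - r{\left(540,346 \right)}} = \frac{1}{\frac{837164}{3973} - \left(-914 - 540\right)} = \frac{1}{\frac{837164}{3973} - -1454} = \frac{1}{\frac{837164}{3973} + 1454} = \frac{1}{\frac{6613906}{3973}} = \frac{3973}{6613906}$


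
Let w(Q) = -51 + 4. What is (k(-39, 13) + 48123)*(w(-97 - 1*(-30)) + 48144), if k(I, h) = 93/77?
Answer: 25460930244/11 ≈ 2.3146e+9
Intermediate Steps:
k(I, h) = 93/77 (k(I, h) = 93*(1/77) = 93/77)
w(Q) = -47
(k(-39, 13) + 48123)*(w(-97 - 1*(-30)) + 48144) = (93/77 + 48123)*(-47 + 48144) = (3705564/77)*48097 = 25460930244/11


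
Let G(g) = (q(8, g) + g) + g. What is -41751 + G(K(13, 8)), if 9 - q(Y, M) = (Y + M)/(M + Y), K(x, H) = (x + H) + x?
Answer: -41675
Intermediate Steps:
K(x, H) = H + 2*x (K(x, H) = (H + x) + x = H + 2*x)
q(Y, M) = 8 (q(Y, M) = 9 - (Y + M)/(M + Y) = 9 - (M + Y)/(M + Y) = 9 - 1*1 = 9 - 1 = 8)
G(g) = 8 + 2*g (G(g) = (8 + g) + g = 8 + 2*g)
-41751 + G(K(13, 8)) = -41751 + (8 + 2*(8 + 2*13)) = -41751 + (8 + 2*(8 + 26)) = -41751 + (8 + 2*34) = -41751 + (8 + 68) = -41751 + 76 = -41675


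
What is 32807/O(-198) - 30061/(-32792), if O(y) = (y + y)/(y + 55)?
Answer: 3496643767/295128 ≈ 11848.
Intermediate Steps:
O(y) = 2*y/(55 + y) (O(y) = (2*y)/(55 + y) = 2*y/(55 + y))
32807/O(-198) - 30061/(-32792) = 32807/((2*(-198)/(55 - 198))) - 30061/(-32792) = 32807/((2*(-198)/(-143))) - 30061*(-1/32792) = 32807/((2*(-198)*(-1/143))) + 30061/32792 = 32807/(36/13) + 30061/32792 = 32807*(13/36) + 30061/32792 = 426491/36 + 30061/32792 = 3496643767/295128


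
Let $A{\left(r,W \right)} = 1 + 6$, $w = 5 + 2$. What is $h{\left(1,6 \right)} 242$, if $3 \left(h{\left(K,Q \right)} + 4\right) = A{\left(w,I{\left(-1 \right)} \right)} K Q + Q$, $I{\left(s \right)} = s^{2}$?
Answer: $2904$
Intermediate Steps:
$w = 7$
$A{\left(r,W \right)} = 7$
$h{\left(K,Q \right)} = -4 + \frac{Q}{3} + \frac{7 K Q}{3}$ ($h{\left(K,Q \right)} = -4 + \frac{7 K Q + Q}{3} = -4 + \frac{Q + 7 K Q}{3} = -4 + \left(\frac{Q}{3} + \frac{7 K Q}{3}\right) = -4 + \frac{Q}{3} + \frac{7 K Q}{3}$)
$h{\left(1,6 \right)} 242 = \left(-4 + \frac{1}{3} \cdot 6 + \frac{7}{3} \cdot 1 \cdot 6\right) 242 = \left(-4 + 2 + 14\right) 242 = 12 \cdot 242 = 2904$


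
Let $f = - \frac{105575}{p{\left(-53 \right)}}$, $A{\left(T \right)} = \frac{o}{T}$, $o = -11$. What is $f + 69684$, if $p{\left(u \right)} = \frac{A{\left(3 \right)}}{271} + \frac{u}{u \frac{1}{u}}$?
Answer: $\frac{123568515}{1724} \approx 71676.0$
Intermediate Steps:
$A{\left(T \right)} = - \frac{11}{T}$
$p{\left(u \right)} = - \frac{11}{813} + u$ ($p{\left(u \right)} = \frac{\left(-11\right) \frac{1}{3}}{271} + \frac{u}{u \frac{1}{u}} = \left(-11\right) \frac{1}{3} \cdot \frac{1}{271} + \frac{u}{1} = \left(- \frac{11}{3}\right) \frac{1}{271} + u 1 = - \frac{11}{813} + u$)
$f = \frac{3433299}{1724}$ ($f = - \frac{105575}{- \frac{11}{813} - 53} = - \frac{105575}{- \frac{43100}{813}} = \left(-105575\right) \left(- \frac{813}{43100}\right) = \frac{3433299}{1724} \approx 1991.5$)
$f + 69684 = \frac{3433299}{1724} + 69684 = \frac{123568515}{1724}$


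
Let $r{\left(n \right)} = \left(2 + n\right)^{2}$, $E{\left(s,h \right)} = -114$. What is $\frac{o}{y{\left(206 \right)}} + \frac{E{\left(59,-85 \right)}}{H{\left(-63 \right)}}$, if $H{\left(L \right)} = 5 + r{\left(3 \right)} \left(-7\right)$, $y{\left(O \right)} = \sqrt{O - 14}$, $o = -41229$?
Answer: $\frac{57}{85} - \frac{13743 \sqrt{3}}{8} \approx -2974.8$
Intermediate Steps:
$y{\left(O \right)} = \sqrt{-14 + O}$
$H{\left(L \right)} = -170$ ($H{\left(L \right)} = 5 + \left(2 + 3\right)^{2} \left(-7\right) = 5 + 5^{2} \left(-7\right) = 5 + 25 \left(-7\right) = 5 - 175 = -170$)
$\frac{o}{y{\left(206 \right)}} + \frac{E{\left(59,-85 \right)}}{H{\left(-63 \right)}} = - \frac{41229}{\sqrt{-14 + 206}} - \frac{114}{-170} = - \frac{41229}{\sqrt{192}} - - \frac{57}{85} = - \frac{41229}{8 \sqrt{3}} + \frac{57}{85} = - 41229 \frac{\sqrt{3}}{24} + \frac{57}{85} = - \frac{13743 \sqrt{3}}{8} + \frac{57}{85} = \frac{57}{85} - \frac{13743 \sqrt{3}}{8}$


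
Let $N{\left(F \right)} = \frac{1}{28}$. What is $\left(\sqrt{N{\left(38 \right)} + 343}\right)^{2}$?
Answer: $\frac{9605}{28} \approx 343.04$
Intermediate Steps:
$N{\left(F \right)} = \frac{1}{28}$
$\left(\sqrt{N{\left(38 \right)} + 343}\right)^{2} = \left(\sqrt{\frac{1}{28} + 343}\right)^{2} = \left(\sqrt{\frac{9605}{28}}\right)^{2} = \left(\frac{\sqrt{67235}}{14}\right)^{2} = \frac{9605}{28}$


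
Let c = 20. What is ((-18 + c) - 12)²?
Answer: 100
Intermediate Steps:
((-18 + c) - 12)² = ((-18 + 20) - 12)² = (2 - 12)² = (-10)² = 100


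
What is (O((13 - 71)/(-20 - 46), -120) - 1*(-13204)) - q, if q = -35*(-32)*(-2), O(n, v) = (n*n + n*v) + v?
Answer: 16573837/1089 ≈ 15219.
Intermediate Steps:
O(n, v) = v + n² + n*v (O(n, v) = (n² + n*v) + v = v + n² + n*v)
q = -2240 (q = 1120*(-2) = -2240)
(O((13 - 71)/(-20 - 46), -120) - 1*(-13204)) - q = ((-120 + ((13 - 71)/(-20 - 46))² + ((13 - 71)/(-20 - 46))*(-120)) - 1*(-13204)) - 1*(-2240) = ((-120 + (-58/(-66))² - 58/(-66)*(-120)) + 13204) + 2240 = ((-120 + (-58*(-1/66))² - 58*(-1/66)*(-120)) + 13204) + 2240 = ((-120 + (29/33)² + (29/33)*(-120)) + 13204) + 2240 = ((-120 + 841/1089 - 1160/11) + 13204) + 2240 = (-244679/1089 + 13204) + 2240 = 14134477/1089 + 2240 = 16573837/1089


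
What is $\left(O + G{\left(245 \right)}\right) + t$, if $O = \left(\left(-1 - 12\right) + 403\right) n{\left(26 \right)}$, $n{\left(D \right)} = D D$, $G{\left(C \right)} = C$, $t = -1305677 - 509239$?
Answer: $-1551031$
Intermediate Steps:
$t = -1814916$ ($t = -1305677 - 509239 = -1814916$)
$n{\left(D \right)} = D^{2}$
$O = 263640$ ($O = \left(\left(-1 - 12\right) + 403\right) 26^{2} = \left(\left(-1 - 12\right) + 403\right) 676 = \left(-13 + 403\right) 676 = 390 \cdot 676 = 263640$)
$\left(O + G{\left(245 \right)}\right) + t = \left(263640 + 245\right) - 1814916 = 263885 - 1814916 = -1551031$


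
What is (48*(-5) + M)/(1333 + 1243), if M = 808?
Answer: 71/322 ≈ 0.22050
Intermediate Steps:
(48*(-5) + M)/(1333 + 1243) = (48*(-5) + 808)/(1333 + 1243) = (-240 + 808)/2576 = 568*(1/2576) = 71/322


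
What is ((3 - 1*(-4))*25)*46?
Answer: 8050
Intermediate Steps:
((3 - 1*(-4))*25)*46 = ((3 + 4)*25)*46 = (7*25)*46 = 175*46 = 8050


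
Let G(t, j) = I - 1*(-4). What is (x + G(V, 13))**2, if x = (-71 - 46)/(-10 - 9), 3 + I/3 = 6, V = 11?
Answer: 132496/361 ≈ 367.02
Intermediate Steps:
I = 9 (I = -9 + 3*6 = -9 + 18 = 9)
G(t, j) = 13 (G(t, j) = 9 - 1*(-4) = 9 + 4 = 13)
x = 117/19 (x = -117/(-19) = -117*(-1/19) = 117/19 ≈ 6.1579)
(x + G(V, 13))**2 = (117/19 + 13)**2 = (364/19)**2 = 132496/361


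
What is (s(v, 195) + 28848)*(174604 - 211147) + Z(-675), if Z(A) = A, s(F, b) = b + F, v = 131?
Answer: -1066106157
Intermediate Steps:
s(F, b) = F + b
(s(v, 195) + 28848)*(174604 - 211147) + Z(-675) = ((131 + 195) + 28848)*(174604 - 211147) - 675 = (326 + 28848)*(-36543) - 675 = 29174*(-36543) - 675 = -1066105482 - 675 = -1066106157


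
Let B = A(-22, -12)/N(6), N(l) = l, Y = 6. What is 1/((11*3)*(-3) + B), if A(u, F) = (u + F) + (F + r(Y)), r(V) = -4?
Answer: -3/322 ≈ -0.0093168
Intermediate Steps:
A(u, F) = -4 + u + 2*F (A(u, F) = (u + F) + (F - 4) = (F + u) + (-4 + F) = -4 + u + 2*F)
B = -25/3 (B = (-4 - 22 + 2*(-12))/6 = (-4 - 22 - 24)*(⅙) = -50*⅙ = -25/3 ≈ -8.3333)
1/((11*3)*(-3) + B) = 1/((11*3)*(-3) - 25/3) = 1/(33*(-3) - 25/3) = 1/(-99 - 25/3) = 1/(-322/3) = -3/322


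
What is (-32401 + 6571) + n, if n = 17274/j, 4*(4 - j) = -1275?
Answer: -33277434/1291 ≈ -25776.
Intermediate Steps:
j = 1291/4 (j = 4 - ¼*(-1275) = 4 + 1275/4 = 1291/4 ≈ 322.75)
n = 69096/1291 (n = 17274/(1291/4) = 17274*(4/1291) = 69096/1291 ≈ 53.521)
(-32401 + 6571) + n = (-32401 + 6571) + 69096/1291 = -25830 + 69096/1291 = -33277434/1291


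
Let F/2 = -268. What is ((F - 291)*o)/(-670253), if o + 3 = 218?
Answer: 177805/670253 ≈ 0.26528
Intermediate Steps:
F = -536 (F = 2*(-268) = -536)
o = 215 (o = -3 + 218 = 215)
((F - 291)*o)/(-670253) = ((-536 - 291)*215)/(-670253) = -827*215*(-1/670253) = -177805*(-1/670253) = 177805/670253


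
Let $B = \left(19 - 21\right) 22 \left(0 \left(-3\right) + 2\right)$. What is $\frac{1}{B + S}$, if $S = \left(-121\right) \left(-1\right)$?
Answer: $\frac{1}{33} \approx 0.030303$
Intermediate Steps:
$S = 121$
$B = -88$ ($B = \left(19 - 21\right) 22 \left(0 + 2\right) = \left(-2\right) 22 \cdot 2 = \left(-44\right) 2 = -88$)
$\frac{1}{B + S} = \frac{1}{-88 + 121} = \frac{1}{33}$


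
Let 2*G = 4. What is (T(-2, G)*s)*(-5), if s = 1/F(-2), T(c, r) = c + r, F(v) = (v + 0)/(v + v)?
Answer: 0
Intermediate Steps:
G = 2 (G = (½)*4 = 2)
F(v) = ½ (F(v) = v/((2*v)) = v*(1/(2*v)) = ½)
s = 2 (s = 1/(½) = 2)
(T(-2, G)*s)*(-5) = ((-2 + 2)*2)*(-5) = (0*2)*(-5) = 0*(-5) = 0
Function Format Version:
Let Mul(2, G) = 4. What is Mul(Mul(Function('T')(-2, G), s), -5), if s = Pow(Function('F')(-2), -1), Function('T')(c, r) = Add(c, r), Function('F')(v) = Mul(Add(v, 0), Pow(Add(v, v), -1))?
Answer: 0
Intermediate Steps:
G = 2 (G = Mul(Rational(1, 2), 4) = 2)
Function('F')(v) = Rational(1, 2) (Function('F')(v) = Mul(v, Pow(Mul(2, v), -1)) = Mul(v, Mul(Rational(1, 2), Pow(v, -1))) = Rational(1, 2))
s = 2 (s = Pow(Rational(1, 2), -1) = 2)
Mul(Mul(Function('T')(-2, G), s), -5) = Mul(Mul(Add(-2, 2), 2), -5) = Mul(Mul(0, 2), -5) = Mul(0, -5) = 0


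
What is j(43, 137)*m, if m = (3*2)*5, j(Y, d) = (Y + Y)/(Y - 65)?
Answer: -1290/11 ≈ -117.27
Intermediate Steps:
j(Y, d) = 2*Y/(-65 + Y) (j(Y, d) = (2*Y)/(-65 + Y) = 2*Y/(-65 + Y))
m = 30 (m = 6*5 = 30)
j(43, 137)*m = (2*43/(-65 + 43))*30 = (2*43/(-22))*30 = (2*43*(-1/22))*30 = -43/11*30 = -1290/11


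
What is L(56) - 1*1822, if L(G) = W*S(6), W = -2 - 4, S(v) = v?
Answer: -1858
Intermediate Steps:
W = -6
L(G) = -36 (L(G) = -6*6 = -36)
L(56) - 1*1822 = -36 - 1*1822 = -36 - 1822 = -1858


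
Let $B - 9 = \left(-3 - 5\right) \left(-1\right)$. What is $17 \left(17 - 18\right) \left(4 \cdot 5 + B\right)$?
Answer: $-629$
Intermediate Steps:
$B = 17$ ($B = 9 + \left(-3 - 5\right) \left(-1\right) = 9 - -8 = 9 + 8 = 17$)
$17 \left(17 - 18\right) \left(4 \cdot 5 + B\right) = 17 \left(17 - 18\right) \left(4 \cdot 5 + 17\right) = 17 \left(17 - 18\right) \left(20 + 17\right) = 17 \left(-1\right) 37 = \left(-17\right) 37 = -629$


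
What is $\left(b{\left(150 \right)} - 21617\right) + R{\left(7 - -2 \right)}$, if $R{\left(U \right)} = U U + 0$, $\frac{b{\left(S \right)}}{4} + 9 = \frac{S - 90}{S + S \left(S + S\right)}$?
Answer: $- \frac{32465852}{1505} \approx -21572.0$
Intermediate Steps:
$b{\left(S \right)} = -36 + \frac{4 \left(-90 + S\right)}{S + 2 S^{2}}$ ($b{\left(S \right)} = -36 + 4 \frac{S - 90}{S + S \left(S + S\right)} = -36 + 4 \frac{-90 + S}{S + S 2 S} = -36 + 4 \frac{-90 + S}{S + 2 S^{2}} = -36 + \frac{4 \left(-90 + S\right)}{S + 2 S^{2}}$)
$R{\left(U \right)} = U^{2}$ ($R{\left(U \right)} = U^{2} + 0 = U^{2}$)
$\left(b{\left(150 \right)} - 21617\right) + R{\left(7 - -2 \right)} = \left(\frac{8 \left(-45 - 9 \cdot 150^{2} - 600\right)}{150 \left(1 + 2 \cdot 150\right)} - 21617\right) + \left(7 - -2\right)^{2} = \left(8 \cdot \frac{1}{150} \frac{1}{1 + 300} \left(-45 - 202500 - 600\right) - 21617\right) + \left(7 + 2\right)^{2} = \left(8 \cdot \frac{1}{150} \cdot \frac{1}{301} \left(-45 - 202500 - 600\right) - 21617\right) + 9^{2} = \left(8 \cdot \frac{1}{150} \cdot \frac{1}{301} \left(-203145\right) - 21617\right) + 81 = \left(- \frac{54172}{1505} - 21617\right) + 81 = - \frac{32587757}{1505} + 81 = - \frac{32465852}{1505}$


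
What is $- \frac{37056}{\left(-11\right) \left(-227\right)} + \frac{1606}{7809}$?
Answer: $- \frac{285360122}{19499073} \approx -14.635$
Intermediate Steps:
$- \frac{37056}{\left(-11\right) \left(-227\right)} + \frac{1606}{7809} = - \frac{37056}{2497} + 1606 \cdot \frac{1}{7809} = \left(-37056\right) \frac{1}{2497} + \frac{1606}{7809} = - \frac{37056}{2497} + \frac{1606}{7809} = - \frac{285360122}{19499073}$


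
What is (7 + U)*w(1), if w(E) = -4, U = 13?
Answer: -80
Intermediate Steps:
(7 + U)*w(1) = (7 + 13)*(-4) = 20*(-4) = -80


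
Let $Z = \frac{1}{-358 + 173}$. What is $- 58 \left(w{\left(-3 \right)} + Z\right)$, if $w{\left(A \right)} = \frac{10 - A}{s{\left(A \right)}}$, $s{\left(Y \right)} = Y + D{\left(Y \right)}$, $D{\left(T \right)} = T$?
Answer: $\frac{69919}{555} \approx 125.98$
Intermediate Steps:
$Z = - \frac{1}{185}$ ($Z = \frac{1}{-185} = - \frac{1}{185} \approx -0.0054054$)
$s{\left(Y \right)} = 2 Y$ ($s{\left(Y \right)} = Y + Y = 2 Y$)
$w{\left(A \right)} = \frac{10 - A}{2 A}$
$- 58 \left(w{\left(-3 \right)} + Z\right) = - 58 \left(\frac{10 - -3}{2 \left(-3\right)} - \frac{1}{185}\right) = - 58 \left(\frac{1}{2} \left(- \frac{1}{3}\right) \left(10 + 3\right) - \frac{1}{185}\right) = - 58 \left(\frac{1}{2} \left(- \frac{1}{3}\right) 13 - \frac{1}{185}\right) = - 58 \left(- \frac{13}{6} - \frac{1}{185}\right) = \left(-58\right) \left(- \frac{2411}{1110}\right) = \frac{69919}{555}$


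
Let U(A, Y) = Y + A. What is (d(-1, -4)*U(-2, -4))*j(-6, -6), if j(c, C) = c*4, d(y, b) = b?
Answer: -576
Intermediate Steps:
U(A, Y) = A + Y
j(c, C) = 4*c
(d(-1, -4)*U(-2, -4))*j(-6, -6) = (-4*(-2 - 4))*(4*(-6)) = -4*(-6)*(-24) = 24*(-24) = -576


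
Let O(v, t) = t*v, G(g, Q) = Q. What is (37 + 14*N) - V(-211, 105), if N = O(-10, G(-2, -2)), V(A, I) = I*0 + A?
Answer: 528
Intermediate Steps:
V(A, I) = A (V(A, I) = 0 + A = A)
N = 20 (N = -2*(-10) = 20)
(37 + 14*N) - V(-211, 105) = (37 + 14*20) - 1*(-211) = (37 + 280) + 211 = 317 + 211 = 528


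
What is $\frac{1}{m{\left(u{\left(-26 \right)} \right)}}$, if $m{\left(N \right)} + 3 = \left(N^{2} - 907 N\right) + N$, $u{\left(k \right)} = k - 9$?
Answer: $\frac{1}{32932} \approx 3.0366 \cdot 10^{-5}$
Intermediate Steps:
$u{\left(k \right)} = -9 + k$ ($u{\left(k \right)} = k - 9 = -9 + k$)
$m{\left(N \right)} = -3 + N^{2} - 906 N$ ($m{\left(N \right)} = -3 + \left(\left(N^{2} - 907 N\right) + N\right) = -3 + \left(N^{2} - 906 N\right) = -3 + N^{2} - 906 N$)
$\frac{1}{m{\left(u{\left(-26 \right)} \right)}} = \frac{1}{-3 + \left(-9 - 26\right)^{2} - 906 \left(-9 - 26\right)} = \frac{1}{-3 + \left(-35\right)^{2} - -31710} = \frac{1}{-3 + 1225 + 31710} = \frac{1}{32932}$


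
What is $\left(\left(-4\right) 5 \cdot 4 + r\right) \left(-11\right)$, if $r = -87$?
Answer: $1837$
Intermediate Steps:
$\left(\left(-4\right) 5 \cdot 4 + r\right) \left(-11\right) = \left(\left(-4\right) 5 \cdot 4 - 87\right) \left(-11\right) = \left(\left(-20\right) 4 - 87\right) \left(-11\right) = \left(-80 - 87\right) \left(-11\right) = \left(-167\right) \left(-11\right) = 1837$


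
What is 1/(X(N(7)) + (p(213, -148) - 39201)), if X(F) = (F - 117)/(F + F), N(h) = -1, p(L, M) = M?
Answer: -1/39290 ≈ -2.5452e-5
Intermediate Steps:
X(F) = (-117 + F)/(2*F) (X(F) = (-117 + F)/((2*F)) = (-117 + F)*(1/(2*F)) = (-117 + F)/(2*F))
1/(X(N(7)) + (p(213, -148) - 39201)) = 1/((½)*(-117 - 1)/(-1) + (-148 - 39201)) = 1/((½)*(-1)*(-118) - 39349) = 1/(59 - 39349) = 1/(-39290) = -1/39290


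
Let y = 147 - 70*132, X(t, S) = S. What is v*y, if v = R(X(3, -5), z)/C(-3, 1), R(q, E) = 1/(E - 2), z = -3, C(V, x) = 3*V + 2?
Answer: -1299/5 ≈ -259.80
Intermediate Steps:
C(V, x) = 2 + 3*V
R(q, E) = 1/(-2 + E)
y = -9093 (y = 147 - 9240 = -9093)
v = 1/35 (v = 1/((-2 - 3)*(2 + 3*(-3))) = 1/((-5)*(2 - 9)) = -⅕/(-7) = -⅕*(-⅐) = 1/35 ≈ 0.028571)
v*y = (1/35)*(-9093) = -1299/5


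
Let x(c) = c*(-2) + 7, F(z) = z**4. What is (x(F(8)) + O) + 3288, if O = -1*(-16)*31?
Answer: -4401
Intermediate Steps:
x(c) = 7 - 2*c (x(c) = -2*c + 7 = 7 - 2*c)
O = 496 (O = 16*31 = 496)
(x(F(8)) + O) + 3288 = ((7 - 2*8**4) + 496) + 3288 = ((7 - 2*4096) + 496) + 3288 = ((7 - 8192) + 496) + 3288 = (-8185 + 496) + 3288 = -7689 + 3288 = -4401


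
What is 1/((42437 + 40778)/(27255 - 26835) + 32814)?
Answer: 84/2773019 ≈ 3.0292e-5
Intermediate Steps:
1/((42437 + 40778)/(27255 - 26835) + 32814) = 1/(83215/420 + 32814) = 1/(83215*(1/420) + 32814) = 1/(16643/84 + 32814) = 1/(2773019/84) = 84/2773019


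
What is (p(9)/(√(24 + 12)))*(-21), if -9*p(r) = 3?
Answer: 7/6 ≈ 1.1667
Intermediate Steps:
p(r) = -⅓ (p(r) = -⅑*3 = -⅓)
(p(9)/(√(24 + 12)))*(-21) = -1/(3*√(24 + 12))*(-21) = -1/(3*(√36))*(-21) = -⅓/6*(-21) = -⅓*⅙*(-21) = -1/18*(-21) = 7/6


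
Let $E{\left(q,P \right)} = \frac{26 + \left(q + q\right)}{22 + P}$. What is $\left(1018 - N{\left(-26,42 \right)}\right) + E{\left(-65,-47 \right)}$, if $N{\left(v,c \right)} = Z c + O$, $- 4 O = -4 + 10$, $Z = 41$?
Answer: $- \frac{34917}{50} \approx -698.34$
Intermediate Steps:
$O = - \frac{3}{2}$ ($O = - \frac{-4 + 10}{4} = \left(- \frac{1}{4}\right) 6 = - \frac{3}{2} \approx -1.5$)
$E{\left(q,P \right)} = \frac{26 + 2 q}{22 + P}$
$N{\left(v,c \right)} = - \frac{3}{2} + 41 c$ ($N{\left(v,c \right)} = 41 c - \frac{3}{2} = - \frac{3}{2} + 41 c$)
$\left(1018 - N{\left(-26,42 \right)}\right) + E{\left(-65,-47 \right)} = \left(1018 - \left(- \frac{3}{2} + 41 \cdot 42\right)\right) + \frac{2 \left(13 - 65\right)}{22 - 47} = \left(1018 - \left(- \frac{3}{2} + 1722\right)\right) + 2 \frac{1}{-25} \left(-52\right) = \left(1018 - \frac{3441}{2}\right) + 2 \left(- \frac{1}{25}\right) \left(-52\right) = \left(1018 - \frac{3441}{2}\right) + \frac{104}{25} = - \frac{1405}{2} + \frac{104}{25} = - \frac{34917}{50}$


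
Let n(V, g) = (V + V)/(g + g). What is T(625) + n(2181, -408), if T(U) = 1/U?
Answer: -454239/85000 ≈ -5.3440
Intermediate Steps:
n(V, g) = V/g (n(V, g) = (2*V)/((2*g)) = (2*V)*(1/(2*g)) = V/g)
T(625) + n(2181, -408) = 1/625 + 2181/(-408) = 1/625 + 2181*(-1/408) = 1/625 - 727/136 = -454239/85000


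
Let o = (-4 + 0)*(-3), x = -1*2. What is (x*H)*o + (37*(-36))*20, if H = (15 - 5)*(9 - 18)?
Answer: -24480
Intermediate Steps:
x = -2
o = 12 (o = -4*(-3) = 12)
H = -90 (H = 10*(-9) = -90)
(x*H)*o + (37*(-36))*20 = -2*(-90)*12 + (37*(-36))*20 = 180*12 - 1332*20 = 2160 - 26640 = -24480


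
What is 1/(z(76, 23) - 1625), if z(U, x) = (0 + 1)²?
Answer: -1/1624 ≈ -0.00061576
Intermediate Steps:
z(U, x) = 1 (z(U, x) = 1² = 1)
1/(z(76, 23) - 1625) = 1/(1 - 1625) = 1/(-1624) = -1/1624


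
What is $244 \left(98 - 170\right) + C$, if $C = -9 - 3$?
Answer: $-17580$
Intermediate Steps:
$C = -12$ ($C = -9 - 3 = -12$)
$244 \left(98 - 170\right) + C = 244 \left(98 - 170\right) - 12 = 244 \left(-72\right) - 12 = -17568 - 12 = -17580$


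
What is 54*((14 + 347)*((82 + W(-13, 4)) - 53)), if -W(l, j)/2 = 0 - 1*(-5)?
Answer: 370386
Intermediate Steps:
W(l, j) = -10 (W(l, j) = -2*(0 - 1*(-5)) = -2*(0 + 5) = -2*5 = -10)
54*((14 + 347)*((82 + W(-13, 4)) - 53)) = 54*((14 + 347)*((82 - 10) - 53)) = 54*(361*(72 - 53)) = 54*(361*19) = 54*6859 = 370386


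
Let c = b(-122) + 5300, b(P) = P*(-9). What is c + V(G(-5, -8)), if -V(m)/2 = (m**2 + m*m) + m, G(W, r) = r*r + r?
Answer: -6258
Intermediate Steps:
b(P) = -9*P
G(W, r) = r + r**2 (G(W, r) = r**2 + r = r + r**2)
V(m) = -4*m**2 - 2*m (V(m) = -2*((m**2 + m*m) + m) = -2*((m**2 + m**2) + m) = -2*(2*m**2 + m) = -2*(m + 2*m**2) = -4*m**2 - 2*m)
c = 6398 (c = -9*(-122) + 5300 = 1098 + 5300 = 6398)
c + V(G(-5, -8)) = 6398 - 2*(-8*(1 - 8))*(1 + 2*(-8*(1 - 8))) = 6398 - 2*(-8*(-7))*(1 + 2*(-8*(-7))) = 6398 - 2*56*(1 + 2*56) = 6398 - 2*56*(1 + 112) = 6398 - 2*56*113 = 6398 - 12656 = -6258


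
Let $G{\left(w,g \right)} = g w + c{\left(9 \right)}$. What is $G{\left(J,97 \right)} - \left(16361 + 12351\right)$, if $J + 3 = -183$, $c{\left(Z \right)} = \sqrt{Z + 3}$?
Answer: $-46754 + 2 \sqrt{3} \approx -46751.0$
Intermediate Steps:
$c{\left(Z \right)} = \sqrt{3 + Z}$
$J = -186$ ($J = -3 - 183 = -186$)
$G{\left(w,g \right)} = 2 \sqrt{3} + g w$ ($G{\left(w,g \right)} = g w + \sqrt{3 + 9} = g w + \sqrt{12} = g w + 2 \sqrt{3} = 2 \sqrt{3} + g w$)
$G{\left(J,97 \right)} - \left(16361 + 12351\right) = \left(2 \sqrt{3} + 97 \left(-186\right)\right) - \left(16361 + 12351\right) = \left(2 \sqrt{3} - 18042\right) - 28712 = \left(-18042 + 2 \sqrt{3}\right) - 28712 = -46754 + 2 \sqrt{3}$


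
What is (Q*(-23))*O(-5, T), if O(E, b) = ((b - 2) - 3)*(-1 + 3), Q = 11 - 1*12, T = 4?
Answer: -46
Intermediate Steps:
Q = -1 (Q = 11 - 12 = -1)
O(E, b) = -10 + 2*b (O(E, b) = ((-2 + b) - 3)*2 = (-5 + b)*2 = -10 + 2*b)
(Q*(-23))*O(-5, T) = (-1*(-23))*(-10 + 2*4) = 23*(-10 + 8) = 23*(-2) = -46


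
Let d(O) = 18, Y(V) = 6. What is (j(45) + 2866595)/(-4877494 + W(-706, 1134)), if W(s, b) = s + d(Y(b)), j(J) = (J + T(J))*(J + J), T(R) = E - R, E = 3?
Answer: -2866865/4878182 ≈ -0.58769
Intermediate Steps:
T(R) = 3 - R
j(J) = 6*J (j(J) = (J + (3 - J))*(J + J) = 3*(2*J) = 6*J)
W(s, b) = 18 + s (W(s, b) = s + 18 = 18 + s)
(j(45) + 2866595)/(-4877494 + W(-706, 1134)) = (6*45 + 2866595)/(-4877494 + (18 - 706)) = (270 + 2866595)/(-4877494 - 688) = 2866865/(-4878182) = 2866865*(-1/4878182) = -2866865/4878182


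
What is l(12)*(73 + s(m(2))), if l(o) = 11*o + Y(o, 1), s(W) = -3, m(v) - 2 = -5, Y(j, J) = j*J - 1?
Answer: 10010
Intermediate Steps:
Y(j, J) = -1 + J*j (Y(j, J) = J*j - 1 = -1 + J*j)
m(v) = -3 (m(v) = 2 - 5 = -3)
l(o) = -1 + 12*o (l(o) = 11*o + (-1 + 1*o) = 11*o + (-1 + o) = -1 + 12*o)
l(12)*(73 + s(m(2))) = (-1 + 12*12)*(73 - 3) = (-1 + 144)*70 = 143*70 = 10010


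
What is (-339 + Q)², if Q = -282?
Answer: 385641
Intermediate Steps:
(-339 + Q)² = (-339 - 282)² = (-621)² = 385641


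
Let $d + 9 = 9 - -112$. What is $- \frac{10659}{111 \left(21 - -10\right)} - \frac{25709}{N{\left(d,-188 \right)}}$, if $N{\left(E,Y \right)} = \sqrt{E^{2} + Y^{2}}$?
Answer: $- \frac{3553}{1147} - \frac{25709 \sqrt{2993}}{11972} \approx -120.58$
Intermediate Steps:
$d = 112$ ($d = -9 + \left(9 - -112\right) = -9 + \left(9 + 112\right) = -9 + 121 = 112$)
$- \frac{10659}{111 \left(21 - -10\right)} - \frac{25709}{N{\left(d,-188 \right)}} = - \frac{10659}{111 \left(21 - -10\right)} - \frac{25709}{\sqrt{112^{2} + \left(-188\right)^{2}}} = - \frac{10659}{111 \left(21 + \left(-27 + 37\right)\right)} - \frac{25709}{\sqrt{12544 + 35344}} = - \frac{10659}{111 \left(21 + 10\right)} - \frac{25709}{\sqrt{47888}} = - \frac{10659}{111 \cdot 31} - \frac{25709}{4 \sqrt{2993}} = - \frac{10659}{3441} - 25709 \frac{\sqrt{2993}}{11972} = \left(-10659\right) \frac{1}{3441} - \frac{25709 \sqrt{2993}}{11972} = - \frac{3553}{1147} - \frac{25709 \sqrt{2993}}{11972}$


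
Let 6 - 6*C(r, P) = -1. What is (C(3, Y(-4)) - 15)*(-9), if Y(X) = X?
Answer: 249/2 ≈ 124.50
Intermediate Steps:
C(r, P) = 7/6 (C(r, P) = 1 - 1/6*(-1) = 1 + 1/6 = 7/6)
(C(3, Y(-4)) - 15)*(-9) = (7/6 - 15)*(-9) = -83/6*(-9) = 249/2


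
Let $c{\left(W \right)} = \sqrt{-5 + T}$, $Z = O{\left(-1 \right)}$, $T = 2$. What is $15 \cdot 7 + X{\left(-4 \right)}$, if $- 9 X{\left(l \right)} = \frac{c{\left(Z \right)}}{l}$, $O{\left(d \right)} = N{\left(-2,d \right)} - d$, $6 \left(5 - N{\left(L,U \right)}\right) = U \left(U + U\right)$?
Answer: $105 + \frac{i \sqrt{3}}{36} \approx 105.0 + 0.048113 i$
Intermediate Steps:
$N{\left(L,U \right)} = 5 - \frac{U^{2}}{3}$ ($N{\left(L,U \right)} = 5 - \frac{U \left(U + U\right)}{6} = 5 - \frac{U 2 U}{6} = 5 - \frac{2 U^{2}}{6} = 5 - \frac{U^{2}}{3}$)
$O{\left(d \right)} = 5 - d - \frac{d^{2}}{3}$ ($O{\left(d \right)} = \left(5 - \frac{d^{2}}{3}\right) - d = 5 - d - \frac{d^{2}}{3}$)
$Z = \frac{17}{3}$ ($Z = 5 - -1 - \frac{\left(-1\right)^{2}}{3} = 5 + 1 - \frac{1}{3} = \frac{17}{3} \approx 5.6667$)
$c{\left(W \right)} = i \sqrt{3}$ ($c{\left(W \right)} = \sqrt{-5 + 2} = \sqrt{-3} = i \sqrt{3}$)
$X{\left(l \right)} = - \frac{i \sqrt{3}}{9 l}$ ($X{\left(l \right)} = - \frac{i \sqrt{3} \frac{1}{l}}{9} = - \frac{i \sqrt{3}}{9 l}$)
$15 \cdot 7 + X{\left(-4 \right)} = 15 \cdot 7 - \frac{i \sqrt{3}}{9 \left(-4\right)} = 105 - \frac{1}{9} i \sqrt{3} \left(- \frac{1}{4}\right) = 105 + \frac{i \sqrt{3}}{36}$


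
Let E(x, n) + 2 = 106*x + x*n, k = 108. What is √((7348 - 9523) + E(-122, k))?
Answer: I*√28285 ≈ 168.18*I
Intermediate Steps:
E(x, n) = -2 + 106*x + n*x (E(x, n) = -2 + (106*x + x*n) = -2 + (106*x + n*x) = -2 + 106*x + n*x)
√((7348 - 9523) + E(-122, k)) = √((7348 - 9523) + (-2 + 106*(-122) + 108*(-122))) = √(-2175 + (-2 - 12932 - 13176)) = √(-2175 - 26110) = √(-28285) = I*√28285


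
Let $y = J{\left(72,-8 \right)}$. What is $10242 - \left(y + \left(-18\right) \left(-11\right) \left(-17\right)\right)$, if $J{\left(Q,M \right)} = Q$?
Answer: $13536$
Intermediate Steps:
$y = 72$
$10242 - \left(y + \left(-18\right) \left(-11\right) \left(-17\right)\right) = 10242 - \left(72 + \left(-18\right) \left(-11\right) \left(-17\right)\right) = 10242 - \left(72 + 198 \left(-17\right)\right) = 10242 - \left(72 - 3366\right) = 10242 - -3294 = 10242 + 3294 = 13536$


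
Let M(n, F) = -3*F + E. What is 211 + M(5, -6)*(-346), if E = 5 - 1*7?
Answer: -5325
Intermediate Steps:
E = -2 (E = 5 - 7 = -2)
M(n, F) = -2 - 3*F (M(n, F) = -3*F - 2 = -2 - 3*F)
211 + M(5, -6)*(-346) = 211 + (-2 - 3*(-6))*(-346) = 211 + (-2 + 18)*(-346) = 211 + 16*(-346) = 211 - 5536 = -5325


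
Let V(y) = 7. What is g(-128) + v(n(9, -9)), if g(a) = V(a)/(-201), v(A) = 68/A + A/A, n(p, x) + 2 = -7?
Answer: -3974/603 ≈ -6.5904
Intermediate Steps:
n(p, x) = -9 (n(p, x) = -2 - 7 = -9)
v(A) = 1 + 68/A (v(A) = 68/A + 1 = 1 + 68/A)
g(a) = -7/201 (g(a) = 7/(-201) = 7*(-1/201) = -7/201)
g(-128) + v(n(9, -9)) = -7/201 + (68 - 9)/(-9) = -7/201 - ⅑*59 = -7/201 - 59/9 = -3974/603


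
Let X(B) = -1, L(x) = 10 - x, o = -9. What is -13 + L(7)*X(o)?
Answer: -16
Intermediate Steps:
-13 + L(7)*X(o) = -13 + (10 - 1*7)*(-1) = -13 + (10 - 7)*(-1) = -13 + 3*(-1) = -13 - 3 = -16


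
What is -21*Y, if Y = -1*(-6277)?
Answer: -131817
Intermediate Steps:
Y = 6277
-21*Y = -21*6277 = -131817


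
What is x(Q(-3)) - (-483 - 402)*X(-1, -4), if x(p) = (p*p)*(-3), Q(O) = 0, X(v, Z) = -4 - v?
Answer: -2655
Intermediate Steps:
x(p) = -3*p**2 (x(p) = p**2*(-3) = -3*p**2)
x(Q(-3)) - (-483 - 402)*X(-1, -4) = -3*0**2 - (-483 - 402)*(-4 - 1*(-1)) = -3*0 - (-885)*(-4 + 1) = 0 - (-885)*(-3) = 0 - 1*2655 = 0 - 2655 = -2655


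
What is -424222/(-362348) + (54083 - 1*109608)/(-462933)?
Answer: 108252867913/83871423342 ≈ 1.2907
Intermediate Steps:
-424222/(-362348) + (54083 - 1*109608)/(-462933) = -424222*(-1/362348) + (54083 - 109608)*(-1/462933) = 212111/181174 - 55525*(-1/462933) = 212111/181174 + 55525/462933 = 108252867913/83871423342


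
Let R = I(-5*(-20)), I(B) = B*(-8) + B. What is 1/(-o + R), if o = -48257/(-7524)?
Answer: -684/483187 ≈ -0.0014156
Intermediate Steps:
o = 4387/684 (o = -48257*(-1/7524) = 4387/684 ≈ 6.4137)
I(B) = -7*B (I(B) = -8*B + B = -7*B)
R = -700 (R = -(-35)*(-20) = -7*100 = -700)
1/(-o + R) = 1/(-1*4387/684 - 700) = 1/(-4387/684 - 700) = 1/(-483187/684) = -684/483187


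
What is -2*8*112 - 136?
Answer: -1928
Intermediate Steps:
-2*8*112 - 136 = -16*112 - 136 = -1792 - 136 = -1928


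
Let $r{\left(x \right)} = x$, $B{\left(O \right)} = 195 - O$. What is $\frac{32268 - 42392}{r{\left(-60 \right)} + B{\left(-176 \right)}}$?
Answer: $- \frac{10124}{311} \approx -32.553$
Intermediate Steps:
$\frac{32268 - 42392}{r{\left(-60 \right)} + B{\left(-176 \right)}} = \frac{32268 - 42392}{-60 + \left(195 - -176\right)} = - \frac{10124}{-60 + \left(195 + 176\right)} = - \frac{10124}{-60 + 371} = - \frac{10124}{311}$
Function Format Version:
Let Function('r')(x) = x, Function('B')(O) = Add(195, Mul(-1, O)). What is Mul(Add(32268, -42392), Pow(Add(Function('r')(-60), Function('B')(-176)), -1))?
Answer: Rational(-10124, 311) ≈ -32.553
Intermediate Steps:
Mul(Add(32268, -42392), Pow(Add(Function('r')(-60), Function('B')(-176)), -1)) = Mul(Add(32268, -42392), Pow(Add(-60, Add(195, Mul(-1, -176))), -1)) = Mul(-10124, Pow(Add(-60, Add(195, 176)), -1)) = Mul(-10124, Pow(Add(-60, 371), -1)) = Mul(-10124, Pow(311, -1)) = Mul(-10124, Rational(1, 311)) = Rational(-10124, 311)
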